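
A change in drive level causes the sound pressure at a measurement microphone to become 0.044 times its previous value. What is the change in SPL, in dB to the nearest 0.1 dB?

-27.1 dB

SPL change from a pressure ratio uses the 20·log₁₀ form:
20·log₁₀(0.044) = -27.1 dB.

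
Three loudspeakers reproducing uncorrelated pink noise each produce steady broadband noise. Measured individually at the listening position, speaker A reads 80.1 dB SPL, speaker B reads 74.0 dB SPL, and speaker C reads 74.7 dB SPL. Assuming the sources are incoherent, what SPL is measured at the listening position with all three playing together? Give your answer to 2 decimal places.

Uncorrelated sources add in intensity (power), not in dB.
L_total = 10·log₁₀(10^(80.1/10) + 10^(74.0/10) + 10^(74.7/10)) = 10·log₁₀(157000000) = 81.96 dB SPL.

81.96 dB SPL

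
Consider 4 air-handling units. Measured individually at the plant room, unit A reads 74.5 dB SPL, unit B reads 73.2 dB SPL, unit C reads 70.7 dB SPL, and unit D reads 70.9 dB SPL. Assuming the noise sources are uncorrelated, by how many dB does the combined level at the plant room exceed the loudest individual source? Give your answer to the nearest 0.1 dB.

Add the sources as powers (linear), then convert back to dB:
L_total = 10·log₁₀(10^(74.5/10) + 10^(73.2/10) + 10^(70.7/10) + 10^(70.9/10)) = 78.64 dB SPL.
Excess over the loudest (74.5 dB): 78.64 − 74.5 = 4.1 dB.

4.1 dB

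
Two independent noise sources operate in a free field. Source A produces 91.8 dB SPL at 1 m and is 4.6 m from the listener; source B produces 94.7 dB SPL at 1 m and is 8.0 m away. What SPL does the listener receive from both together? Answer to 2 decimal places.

80.71 dB SPL

At the listener: L_A = 91.8 − 20·log₁₀(4.6) = 78.545 dB; L_B = 94.7 − 20·log₁₀(8.0) = 76.638 dB.
Combined: 10·log₁₀(10^(78.545/10)+10^(76.638/10)) = 80.71 dB SPL.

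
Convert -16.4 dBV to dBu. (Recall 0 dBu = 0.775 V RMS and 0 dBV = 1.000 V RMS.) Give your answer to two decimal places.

The offset between the scales is 20·log₁₀(0.775/1.000) = −2.214 dB.
So dBu = -16.4 + 2.214 = -14.19 dBu.

-14.19 dBu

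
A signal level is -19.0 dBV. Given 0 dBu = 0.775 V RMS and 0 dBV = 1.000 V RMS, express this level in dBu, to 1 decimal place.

-16.8 dBu

The offset between the scales is 20·log₁₀(0.775/1.000) = −2.214 dB.
So dBu = -19.0 + 2.214 = -16.8 dBu.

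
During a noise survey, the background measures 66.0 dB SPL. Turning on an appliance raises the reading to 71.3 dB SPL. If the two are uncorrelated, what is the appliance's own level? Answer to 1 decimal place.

Subtract intensities: L_src = 10·log₁₀(10^(L_total/10) − 10^(L_bg/10)).
L_src = 10·log₁₀(10^(71.3/10) − 10^(66.0/10)) = 10·log₁₀(9509000) = 69.8 dB SPL.

69.8 dB SPL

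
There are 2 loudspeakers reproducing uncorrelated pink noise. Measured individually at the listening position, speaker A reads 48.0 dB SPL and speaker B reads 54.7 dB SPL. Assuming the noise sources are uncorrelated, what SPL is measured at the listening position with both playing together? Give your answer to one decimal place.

55.5 dB SPL

Incoherent sources sum as intensities:
L_total = 10·log₁₀(10^(48.0/10) + 10^(54.7/10)) = 10·log₁₀(358200) = 55.5 dB SPL.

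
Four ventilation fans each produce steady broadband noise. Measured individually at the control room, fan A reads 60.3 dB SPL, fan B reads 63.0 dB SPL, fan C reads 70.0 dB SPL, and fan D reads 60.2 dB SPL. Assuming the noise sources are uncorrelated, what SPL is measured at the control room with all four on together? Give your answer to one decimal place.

Incoherent sources sum as intensities:
L_total = 10·log₁₀(10^(60.3/10) + 10^(63.0/10) + 10^(70.0/10) + 10^(60.2/10)) = 10·log₁₀(14110000) = 71.5 dB SPL.

71.5 dB SPL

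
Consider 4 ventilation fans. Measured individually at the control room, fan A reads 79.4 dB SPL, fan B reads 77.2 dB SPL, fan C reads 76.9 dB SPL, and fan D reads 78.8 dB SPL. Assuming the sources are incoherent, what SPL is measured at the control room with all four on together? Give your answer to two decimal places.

84.22 dB SPL

Uncorrelated sources add in intensity (power), not in dB.
L_total = 10·log₁₀(10^(79.4/10) + 10^(77.2/10) + 10^(76.9/10) + 10^(78.8/10)) = 10·log₁₀(264400000) = 84.22 dB SPL.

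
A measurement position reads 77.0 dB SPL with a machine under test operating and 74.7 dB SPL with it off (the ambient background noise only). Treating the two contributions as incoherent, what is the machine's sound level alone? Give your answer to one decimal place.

Subtract intensities: L_src = 10·log₁₀(10^(L_total/10) − 10^(L_bg/10)).
L_src = 10·log₁₀(10^(77.0/10) − 10^(74.7/10)) = 10·log₁₀(20610000) = 73.1 dB SPL.

73.1 dB SPL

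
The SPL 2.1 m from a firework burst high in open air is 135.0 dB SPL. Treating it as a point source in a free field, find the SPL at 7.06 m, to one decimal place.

124.5 dB SPL

Inverse-square spreading gives ΔL = −20·log₁₀(d₂/d₁).
ΔL = −20·log₁₀(7.06/2.1) = -10.53 dB, so L₂ = 135.0 + (-10.53) = 124.5 dB SPL.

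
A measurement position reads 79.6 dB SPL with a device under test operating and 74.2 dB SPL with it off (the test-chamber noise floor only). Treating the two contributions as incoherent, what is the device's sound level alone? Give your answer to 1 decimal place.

78.1 dB SPL

Background correction is a power subtraction:
L_src = 10·log₁₀(10^(79.6/10) − 10^(74.2/10)) = 10·log₁₀(64900000) = 78.1 dB SPL.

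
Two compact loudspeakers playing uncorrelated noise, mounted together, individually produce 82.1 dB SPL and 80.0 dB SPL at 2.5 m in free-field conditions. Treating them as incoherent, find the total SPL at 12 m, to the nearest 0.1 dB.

Combined at 2.5 m: 10·log₁₀(10^(82.1/10)+10^(80.0/10)) = 84.19 dB SPL.
Then apply −20·log₁₀(12/2.5) = -13.62 dB → 70.6 dB SPL.

70.6 dB SPL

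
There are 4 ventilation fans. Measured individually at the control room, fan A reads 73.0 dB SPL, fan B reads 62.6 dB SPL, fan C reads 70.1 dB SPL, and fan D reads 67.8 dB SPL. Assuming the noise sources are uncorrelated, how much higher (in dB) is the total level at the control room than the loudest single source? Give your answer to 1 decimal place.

Add the sources as powers (linear), then convert back to dB:
L_total = 10·log₁₀(10^(73.0/10) + 10^(62.6/10) + 10^(70.1/10) + 10^(67.8/10)) = 75.80 dB SPL.
Excess over the loudest (73.0 dB): 75.80 − 73.0 = 2.8 dB.

2.8 dB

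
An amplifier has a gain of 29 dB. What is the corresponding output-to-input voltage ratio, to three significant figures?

Voltage ratio = 10^(dB/20).
10^(29/20) = 10^(1.450) = 28.2.

28.2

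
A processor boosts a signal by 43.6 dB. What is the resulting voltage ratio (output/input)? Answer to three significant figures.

151

Voltage ratio = 10^(dB/20).
10^(43.6/20) = 10^(2.180) = 151.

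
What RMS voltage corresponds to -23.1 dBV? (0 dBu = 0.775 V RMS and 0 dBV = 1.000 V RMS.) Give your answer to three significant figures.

0.0700 V

V = 1.000 V × 10^(-23.1/20).
= 1.000 × 0.06998 = 0.0700 V.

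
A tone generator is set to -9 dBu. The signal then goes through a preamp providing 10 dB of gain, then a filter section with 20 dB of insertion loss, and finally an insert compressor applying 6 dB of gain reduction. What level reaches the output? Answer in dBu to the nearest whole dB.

Gain stages sum in dB:
-9 + 10 − 20 − 6 = -25 dBu.

-25 dBu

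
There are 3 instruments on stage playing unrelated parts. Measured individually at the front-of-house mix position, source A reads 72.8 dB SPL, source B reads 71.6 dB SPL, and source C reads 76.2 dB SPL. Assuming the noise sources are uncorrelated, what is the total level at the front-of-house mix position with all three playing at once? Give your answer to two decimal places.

78.76 dB SPL

Uncorrelated sources add in intensity (power), not in dB.
L_total = 10·log₁₀(10^(72.8/10) + 10^(71.6/10) + 10^(76.2/10)) = 10·log₁₀(75200000) = 78.76 dB SPL.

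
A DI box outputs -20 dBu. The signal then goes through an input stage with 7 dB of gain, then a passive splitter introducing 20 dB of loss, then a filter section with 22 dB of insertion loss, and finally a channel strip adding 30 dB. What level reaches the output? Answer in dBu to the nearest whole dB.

-25 dBu

Gain stages sum in dB:
-20 + 7 − 20 − 22 + 30 = -25 dBu.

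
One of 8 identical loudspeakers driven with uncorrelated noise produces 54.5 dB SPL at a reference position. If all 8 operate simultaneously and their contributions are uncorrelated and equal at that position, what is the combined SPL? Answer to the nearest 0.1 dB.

8 equal incoherent sources raise the level by 10·log₁₀(8) = 9.03 dB.
L_total = 54.5 + 9.03 = 63.5 dB SPL.

63.5 dB SPL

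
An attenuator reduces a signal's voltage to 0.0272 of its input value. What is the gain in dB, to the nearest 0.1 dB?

Voltage ratio → dB uses the 20·log₁₀ form:
20·log₁₀(0.0272) = -31.3 dB.

-31.3 dB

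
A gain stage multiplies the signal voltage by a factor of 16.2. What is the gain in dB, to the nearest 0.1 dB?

Voltage is an amplitude quantity, so gain = 20·log₁₀(V_out/V_in).
20·log₁₀(16.2) = 24.2 dB.

24.2 dB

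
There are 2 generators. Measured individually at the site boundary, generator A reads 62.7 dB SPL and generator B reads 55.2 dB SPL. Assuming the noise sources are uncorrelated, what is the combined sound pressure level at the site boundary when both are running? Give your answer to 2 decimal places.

63.41 dB SPL

Add the sources as powers (linear), then convert back to dB:
L_total = 10·log₁₀(10^(62.7/10) + 10^(55.2/10)) = 10·log₁₀(2193000) = 63.41 dB SPL.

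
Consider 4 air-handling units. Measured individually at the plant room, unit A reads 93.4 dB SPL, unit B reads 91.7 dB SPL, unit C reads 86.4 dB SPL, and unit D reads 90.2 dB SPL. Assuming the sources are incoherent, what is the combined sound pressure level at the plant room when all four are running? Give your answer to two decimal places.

97.12 dB SPL

Uncorrelated sources add in intensity (power), not in dB.
L_total = 10·log₁₀(10^(93.4/10) + 10^(91.7/10) + 10^(86.4/10) + 10^(90.2/10)) = 10·log₁₀(5151000000) = 97.12 dB SPL.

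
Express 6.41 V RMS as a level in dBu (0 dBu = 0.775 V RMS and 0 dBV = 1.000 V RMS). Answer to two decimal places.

dBu = 20·log₁₀(V / 0.775 V).
20·log₁₀(6.41/0.775) = +18.35 dBu.

+18.35 dBu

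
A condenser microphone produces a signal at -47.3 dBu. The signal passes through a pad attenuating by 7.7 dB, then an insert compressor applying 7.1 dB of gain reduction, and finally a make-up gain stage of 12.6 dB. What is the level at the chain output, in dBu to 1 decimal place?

-49.5 dBu

Cascaded gains and losses add directly in dB.
-47.3 − 7.7 − 7.1 + 12.6 = -49.5 dBu.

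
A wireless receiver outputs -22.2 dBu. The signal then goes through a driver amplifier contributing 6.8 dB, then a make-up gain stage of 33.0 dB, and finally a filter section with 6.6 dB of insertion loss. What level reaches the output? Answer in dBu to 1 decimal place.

+11.0 dBu

Cascaded gains and losses add directly in dB.
-22.2 + 6.8 + 33.0 − 6.6 = +11.0 dBu.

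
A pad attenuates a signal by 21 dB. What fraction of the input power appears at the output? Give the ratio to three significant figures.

0.00794

Power ratio = 10^(dB/10).
10^(-21/10) = 10^(-2.100) = 0.00794.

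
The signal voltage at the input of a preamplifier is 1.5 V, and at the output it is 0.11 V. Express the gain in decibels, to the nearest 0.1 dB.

For a voltage ratio, dB = 20·log₁₀(V₂/V₁).
20·log₁₀(0.11/1.5) = 20·log₁₀(0.07333) = -22.7 dB.

-22.7 dB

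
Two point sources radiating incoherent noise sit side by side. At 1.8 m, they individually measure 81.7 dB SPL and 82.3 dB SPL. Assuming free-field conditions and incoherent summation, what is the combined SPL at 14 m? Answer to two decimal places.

Combined at 1.8 m: 10·log₁₀(10^(81.7/10)+10^(82.3/10)) = 85.021 dB SPL.
Then apply −20·log₁₀(14/1.8) = -17.817 dB → 67.20 dB SPL.

67.20 dB SPL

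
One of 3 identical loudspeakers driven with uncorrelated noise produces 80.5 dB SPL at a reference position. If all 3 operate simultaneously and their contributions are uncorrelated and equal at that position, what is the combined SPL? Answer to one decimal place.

3 equal incoherent sources raise the level by 10·log₁₀(3) = 4.77 dB.
L_total = 80.5 + 4.77 = 85.3 dB SPL.

85.3 dB SPL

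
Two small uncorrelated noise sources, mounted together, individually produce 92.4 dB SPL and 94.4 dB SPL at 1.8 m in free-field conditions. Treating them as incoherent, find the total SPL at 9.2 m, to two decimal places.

Combined at 1.8 m: 10·log₁₀(10^(92.4/10)+10^(94.4/10)) = 96.524 dB SPL.
Then apply −20·log₁₀(9.2/1.8) = -14.170 dB → 82.35 dB SPL.

82.35 dB SPL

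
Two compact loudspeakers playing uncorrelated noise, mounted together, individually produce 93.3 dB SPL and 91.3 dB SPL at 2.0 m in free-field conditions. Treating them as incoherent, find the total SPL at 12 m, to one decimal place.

79.9 dB SPL

Combined at 2.0 m: 10·log₁₀(10^(93.3/10)+10^(91.3/10)) = 95.42 dB SPL.
Then apply −20·log₁₀(12/2.0) = -15.56 dB → 79.9 dB SPL.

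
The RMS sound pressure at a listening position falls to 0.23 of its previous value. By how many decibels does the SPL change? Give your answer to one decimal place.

SPL change from a pressure ratio uses the 20·log₁₀ form:
20·log₁₀(0.23) = -12.8 dB.

-12.8 dB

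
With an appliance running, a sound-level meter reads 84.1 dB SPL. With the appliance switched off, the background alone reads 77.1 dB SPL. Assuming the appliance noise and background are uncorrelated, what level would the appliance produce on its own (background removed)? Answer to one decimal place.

Subtract intensities: L_src = 10·log₁₀(10^(L_total/10) − 10^(L_bg/10)).
L_src = 10·log₁₀(10^(84.1/10) − 10^(77.1/10)) = 10·log₁₀(205800000) = 83.1 dB SPL.

83.1 dB SPL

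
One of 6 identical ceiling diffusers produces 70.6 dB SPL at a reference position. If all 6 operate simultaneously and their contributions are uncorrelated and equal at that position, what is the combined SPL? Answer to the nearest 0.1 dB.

6 equal incoherent sources raise the level by 10·log₁₀(6) = 7.78 dB.
L_total = 70.6 + 7.78 = 78.4 dB SPL.

78.4 dB SPL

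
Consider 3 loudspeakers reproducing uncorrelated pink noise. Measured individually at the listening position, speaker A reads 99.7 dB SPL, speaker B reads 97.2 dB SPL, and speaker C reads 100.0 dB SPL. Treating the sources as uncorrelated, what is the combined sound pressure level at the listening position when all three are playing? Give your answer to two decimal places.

103.91 dB SPL

Uncorrelated sources add in intensity (power), not in dB.
L_total = 10·log₁₀(10^(99.7/10) + 10^(97.2/10) + 10^(100.0/10)) = 10·log₁₀(24581000000) = 103.91 dB SPL.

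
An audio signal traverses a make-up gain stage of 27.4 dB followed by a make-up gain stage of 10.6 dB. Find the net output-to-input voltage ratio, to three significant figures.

Net gain = 27.4 + 10.6 = 38.0 dB.
Voltage ratio = 10^(38.0/20) = 79.4.

79.4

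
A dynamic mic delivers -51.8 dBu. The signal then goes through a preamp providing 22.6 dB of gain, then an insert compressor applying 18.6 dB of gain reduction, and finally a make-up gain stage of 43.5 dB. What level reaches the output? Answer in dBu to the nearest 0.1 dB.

Gain stages sum in dB:
-51.8 + 22.6 − 18.6 + 43.5 = -4.3 dBu.

-4.3 dBu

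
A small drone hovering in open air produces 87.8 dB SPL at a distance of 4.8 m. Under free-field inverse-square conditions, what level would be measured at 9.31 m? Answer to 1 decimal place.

82.0 dB SPL

Inverse-square spreading gives ΔL = −20·log₁₀(d₂/d₁).
ΔL = −20·log₁₀(9.31/4.8) = -5.75 dB, so L₂ = 87.8 + (-5.75) = 82.0 dB SPL.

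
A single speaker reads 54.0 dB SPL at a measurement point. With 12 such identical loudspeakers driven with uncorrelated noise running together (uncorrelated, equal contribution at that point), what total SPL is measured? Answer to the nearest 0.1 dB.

64.8 dB SPL

12 equal incoherent sources raise the level by 10·log₁₀(12) = 10.79 dB.
L_total = 54.0 + 10.79 = 64.8 dB SPL.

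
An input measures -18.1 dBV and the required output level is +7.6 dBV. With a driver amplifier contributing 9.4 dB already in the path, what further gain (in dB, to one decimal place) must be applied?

16.3 dB

The required make-up gain is the shortfall in the dB sum.
G = +7.6 − (-18.1) − 9.4 = 16.3 dB.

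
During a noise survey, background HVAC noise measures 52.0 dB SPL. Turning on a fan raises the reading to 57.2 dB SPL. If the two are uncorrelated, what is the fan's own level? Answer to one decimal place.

Subtract intensities: L_src = 10·log₁₀(10^(L_total/10) − 10^(L_bg/10)).
L_src = 10·log₁₀(10^(57.2/10) − 10^(52.0/10)) = 10·log₁₀(366300) = 55.6 dB SPL.

55.6 dB SPL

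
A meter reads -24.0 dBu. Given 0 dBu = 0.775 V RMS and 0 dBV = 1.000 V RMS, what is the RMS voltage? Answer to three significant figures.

V = 0.775 V × 10^(-24.0/20).
= 0.775 × 0.06310 = 0.0489 V.

0.0489 V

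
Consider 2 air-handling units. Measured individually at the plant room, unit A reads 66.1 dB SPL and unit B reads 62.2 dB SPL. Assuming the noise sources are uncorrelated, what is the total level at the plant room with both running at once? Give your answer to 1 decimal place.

Add the sources as powers (linear), then convert back to dB:
L_total = 10·log₁₀(10^(66.1/10) + 10^(62.2/10)) = 10·log₁₀(5733000) = 67.6 dB SPL.

67.6 dB SPL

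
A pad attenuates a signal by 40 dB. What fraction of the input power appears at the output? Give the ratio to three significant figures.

0.000100

Power ratio = 10^(dB/10).
10^(-40/10) = 10^(-4.000) = 0.000100.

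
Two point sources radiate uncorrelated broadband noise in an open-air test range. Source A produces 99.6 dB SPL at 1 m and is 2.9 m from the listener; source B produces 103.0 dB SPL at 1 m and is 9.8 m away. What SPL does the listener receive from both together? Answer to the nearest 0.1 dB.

91.1 dB SPL

At the listener: L_A = 99.6 − 20·log₁₀(2.9) = 90.35 dB; L_B = 103.0 − 20·log₁₀(9.8) = 83.18 dB.
Combined: 10·log₁₀(10^(90.35/10)+10^(83.18/10)) = 91.1 dB SPL.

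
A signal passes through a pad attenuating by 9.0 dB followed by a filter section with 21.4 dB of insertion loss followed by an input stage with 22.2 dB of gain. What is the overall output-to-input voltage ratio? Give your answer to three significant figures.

Net gain = (−9.0) + (−21.4) + 22.2 = -8.2 dB.
Voltage ratio = 10^(-8.2/20) = 0.389.

0.389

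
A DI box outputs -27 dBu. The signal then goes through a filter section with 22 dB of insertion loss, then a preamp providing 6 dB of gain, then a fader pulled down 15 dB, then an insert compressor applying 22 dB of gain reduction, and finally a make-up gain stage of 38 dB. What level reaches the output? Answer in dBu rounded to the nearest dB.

-42 dBu

Cascaded gains and losses add directly in dB.
-27 − 22 + 6 − 15 − 22 + 38 = -42 dBu.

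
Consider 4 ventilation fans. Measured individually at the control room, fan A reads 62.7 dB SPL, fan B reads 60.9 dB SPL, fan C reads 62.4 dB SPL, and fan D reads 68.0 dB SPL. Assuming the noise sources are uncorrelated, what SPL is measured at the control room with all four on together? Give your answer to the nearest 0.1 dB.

Add the sources as powers (linear), then convert back to dB:
L_total = 10·log₁₀(10^(62.7/10) + 10^(60.9/10) + 10^(62.4/10) + 10^(68.0/10)) = 10·log₁₀(11140000) = 70.5 dB SPL.

70.5 dB SPL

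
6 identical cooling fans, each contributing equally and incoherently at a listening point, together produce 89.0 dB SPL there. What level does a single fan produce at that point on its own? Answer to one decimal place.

6 equal incoherent sources add 10·log₁₀(6) = 7.78 dB over one source.
L_one = 89.0 − 7.78 = 81.2 dB SPL.

81.2 dB SPL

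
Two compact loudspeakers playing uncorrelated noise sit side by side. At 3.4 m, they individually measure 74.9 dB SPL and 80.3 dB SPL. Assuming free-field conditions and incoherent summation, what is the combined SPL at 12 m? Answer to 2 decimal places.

Combined at 3.4 m: 10·log₁₀(10^(74.9/10)+10^(80.3/10)) = 81.401 dB SPL.
Then apply −20·log₁₀(12/3.4) = -10.954 dB → 70.45 dB SPL.

70.45 dB SPL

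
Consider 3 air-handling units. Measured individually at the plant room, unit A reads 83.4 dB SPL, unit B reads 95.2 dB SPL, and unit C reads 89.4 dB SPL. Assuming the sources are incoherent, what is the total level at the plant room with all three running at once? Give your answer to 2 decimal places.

96.44 dB SPL

Add the sources as powers (linear), then convert back to dB:
L_total = 10·log₁₀(10^(83.4/10) + 10^(95.2/10) + 10^(89.4/10)) = 10·log₁₀(4401000000) = 96.44 dB SPL.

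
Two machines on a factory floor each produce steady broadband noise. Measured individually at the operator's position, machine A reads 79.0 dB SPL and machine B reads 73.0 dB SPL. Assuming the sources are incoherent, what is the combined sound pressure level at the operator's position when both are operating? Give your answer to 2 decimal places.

79.97 dB SPL

Uncorrelated sources add in intensity (power), not in dB.
L_total = 10·log₁₀(10^(79.0/10) + 10^(73.0/10)) = 10·log₁₀(99390000) = 79.97 dB SPL.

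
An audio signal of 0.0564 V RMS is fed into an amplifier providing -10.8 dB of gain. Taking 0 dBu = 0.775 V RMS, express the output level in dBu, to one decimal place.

Input level: 20·log₁₀(0.0564/0.775) = -22.76 dBu.
Output: -22.76 − 10.8 = -33.6 dBu.

-33.6 dBu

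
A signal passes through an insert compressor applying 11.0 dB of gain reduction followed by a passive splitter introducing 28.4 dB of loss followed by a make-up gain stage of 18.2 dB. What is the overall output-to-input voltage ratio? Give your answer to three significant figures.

Net gain = (−11.0) + (−28.4) + 18.2 = -21.2 dB.
Voltage ratio = 10^(-21.2/20) = 0.0871.

0.0871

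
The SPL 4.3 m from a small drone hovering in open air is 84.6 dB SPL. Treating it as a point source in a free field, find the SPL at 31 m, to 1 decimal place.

Inverse-square spreading gives ΔL = −20·log₁₀(d₂/d₁).
ΔL = −20·log₁₀(31/4.3) = -17.16 dB, so L₂ = 84.6 + (-17.16) = 67.4 dB SPL.

67.4 dB SPL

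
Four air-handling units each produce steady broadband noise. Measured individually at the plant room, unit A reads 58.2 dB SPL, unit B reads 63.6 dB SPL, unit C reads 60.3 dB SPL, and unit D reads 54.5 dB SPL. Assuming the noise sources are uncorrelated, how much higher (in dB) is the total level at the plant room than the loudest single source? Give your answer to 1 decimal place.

2.7 dB

Incoherent sources sum as intensities:
L_total = 10·log₁₀(10^(58.2/10) + 10^(63.6/10) + 10^(60.3/10) + 10^(54.5/10)) = 66.34 dB SPL.
Excess over the loudest (63.6 dB): 66.34 − 63.6 = 2.7 dB.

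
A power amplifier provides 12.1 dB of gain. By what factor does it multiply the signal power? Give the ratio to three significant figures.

Power ratio = 10^(dB/10).
10^(12.1/10) = 10^(1.210) = 16.2.

16.2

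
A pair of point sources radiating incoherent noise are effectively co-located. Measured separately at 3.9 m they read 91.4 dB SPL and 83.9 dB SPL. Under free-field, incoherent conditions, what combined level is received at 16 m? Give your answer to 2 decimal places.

Combined at 3.9 m: 10·log₁₀(10^(91.4/10)+10^(83.9/10)) = 92.111 dB SPL.
Then apply −20·log₁₀(16/3.9) = -12.261 dB → 79.85 dB SPL.

79.85 dB SPL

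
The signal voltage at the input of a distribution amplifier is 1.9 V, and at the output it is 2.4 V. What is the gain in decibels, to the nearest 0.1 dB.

For a voltage ratio, dB = 20·log₁₀(V₂/V₁).
20·log₁₀(2.4/1.9) = 20·log₁₀(1.263) = 2.0 dB.

2.0 dB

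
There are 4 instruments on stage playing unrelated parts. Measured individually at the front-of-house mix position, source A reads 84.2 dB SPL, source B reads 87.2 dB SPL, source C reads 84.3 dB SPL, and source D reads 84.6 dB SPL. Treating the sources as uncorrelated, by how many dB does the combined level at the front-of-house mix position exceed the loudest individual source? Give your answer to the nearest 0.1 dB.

4.1 dB

Incoherent sources sum as intensities:
L_total = 10·log₁₀(10^(84.2/10) + 10^(87.2/10) + 10^(84.3/10) + 10^(84.6/10)) = 91.29 dB SPL.
Excess over the loudest (87.2 dB): 91.29 − 87.2 = 4.1 dB.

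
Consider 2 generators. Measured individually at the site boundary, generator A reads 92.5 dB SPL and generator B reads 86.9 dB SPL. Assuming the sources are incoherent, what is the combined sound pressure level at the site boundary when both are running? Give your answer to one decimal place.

93.6 dB SPL

Incoherent sources sum as intensities:
L_total = 10·log₁₀(10^(92.5/10) + 10^(86.9/10)) = 10·log₁₀(2268000000) = 93.6 dB SPL.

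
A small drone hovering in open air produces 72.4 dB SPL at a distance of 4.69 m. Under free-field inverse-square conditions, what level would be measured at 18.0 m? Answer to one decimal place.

Inverse-square spreading gives ΔL = −20·log₁₀(d₂/d₁).
ΔL = −20·log₁₀(18.0/4.69) = -11.68 dB, so L₂ = 72.4 + (-11.68) = 60.7 dB SPL.

60.7 dB SPL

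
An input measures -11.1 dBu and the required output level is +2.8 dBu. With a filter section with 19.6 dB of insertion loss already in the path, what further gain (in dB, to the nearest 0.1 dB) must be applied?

The required make-up gain is the shortfall in the dB sum.
G = +2.8 − (-11.1) + 19.6 = 33.5 dB.

33.5 dB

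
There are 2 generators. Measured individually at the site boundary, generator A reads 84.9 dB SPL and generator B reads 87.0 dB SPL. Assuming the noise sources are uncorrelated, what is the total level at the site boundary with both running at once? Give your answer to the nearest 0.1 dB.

Uncorrelated sources add in intensity (power), not in dB.
L_total = 10·log₁₀(10^(84.9/10) + 10^(87.0/10)) = 10·log₁₀(810200000) = 89.1 dB SPL.

89.1 dB SPL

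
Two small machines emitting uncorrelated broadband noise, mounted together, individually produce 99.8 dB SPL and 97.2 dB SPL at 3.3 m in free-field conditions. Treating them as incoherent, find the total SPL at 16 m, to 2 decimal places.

Combined at 3.3 m: 10·log₁₀(10^(99.8/10)+10^(97.2/10)) = 101.702 dB SPL.
Then apply −20·log₁₀(16/3.3) = -13.712 dB → 87.99 dB SPL.

87.99 dB SPL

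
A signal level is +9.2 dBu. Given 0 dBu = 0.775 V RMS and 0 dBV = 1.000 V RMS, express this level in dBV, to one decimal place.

+7.0 dBV

The offset between the scales is 20·log₁₀(0.775/1.000) = −2.214 dB.
So dBV = +9.2 − 2.214 = +7.0 dBV.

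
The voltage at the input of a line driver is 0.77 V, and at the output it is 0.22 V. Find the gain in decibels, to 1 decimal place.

Voltage is an amplitude quantity, so gain = 20·log₁₀(V_out/V_in).
20·log₁₀(0.22/0.77) = 20·log₁₀(0.2857) = -10.9 dB.

-10.9 dB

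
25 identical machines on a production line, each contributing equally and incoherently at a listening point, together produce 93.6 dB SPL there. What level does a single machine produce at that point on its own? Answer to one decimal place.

79.6 dB SPL

25 equal incoherent sources add 10·log₁₀(25) = 13.98 dB over one source.
L_one = 93.6 − 13.98 = 79.6 dB SPL.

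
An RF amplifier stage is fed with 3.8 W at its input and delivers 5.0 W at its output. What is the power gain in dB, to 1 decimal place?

Power ratio → dB uses the 10·log₁₀ form:
10·log₁₀(5.0/3.8) = 10·log₁₀(1.316) = 1.2 dB.

1.2 dB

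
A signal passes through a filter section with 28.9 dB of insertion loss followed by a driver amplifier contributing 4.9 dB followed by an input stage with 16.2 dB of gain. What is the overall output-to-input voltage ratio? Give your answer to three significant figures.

0.407

Net gain = (−28.9) + 4.9 + 16.2 = -7.8 dB.
Voltage ratio = 10^(-7.8/20) = 0.407.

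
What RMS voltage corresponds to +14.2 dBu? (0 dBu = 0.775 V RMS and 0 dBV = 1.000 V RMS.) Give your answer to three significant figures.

3.97 V

V = 0.775 V × 10^(+14.2/20).
= 0.775 × 5.129 = 3.97 V.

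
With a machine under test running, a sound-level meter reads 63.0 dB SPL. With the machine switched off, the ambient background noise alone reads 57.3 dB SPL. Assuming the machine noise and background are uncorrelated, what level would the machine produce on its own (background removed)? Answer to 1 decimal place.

Background correction is a power subtraction:
L_src = 10·log₁₀(10^(63.0/10) − 10^(57.3/10)) = 10·log₁₀(1458000) = 61.6 dB SPL.

61.6 dB SPL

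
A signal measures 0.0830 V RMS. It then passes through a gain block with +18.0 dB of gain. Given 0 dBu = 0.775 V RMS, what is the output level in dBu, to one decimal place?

Input level: 20·log₁₀(0.0830/0.775) = -19.40 dBu.
Output: -19.40 + 18.0 = -1.4 dBu.

-1.4 dBu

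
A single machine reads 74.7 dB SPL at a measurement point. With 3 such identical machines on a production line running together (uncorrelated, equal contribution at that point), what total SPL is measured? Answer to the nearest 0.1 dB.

79.5 dB SPL

3 equal incoherent sources raise the level by 10·log₁₀(3) = 4.77 dB.
L_total = 74.7 + 4.77 = 79.5 dB SPL.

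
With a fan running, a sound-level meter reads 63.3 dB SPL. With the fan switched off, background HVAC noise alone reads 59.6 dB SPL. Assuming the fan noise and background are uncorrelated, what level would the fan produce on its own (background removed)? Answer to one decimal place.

60.9 dB SPL

Background correction is a power subtraction:
L_src = 10·log₁₀(10^(63.3/10) − 10^(59.6/10)) = 10·log₁₀(1226000) = 60.9 dB SPL.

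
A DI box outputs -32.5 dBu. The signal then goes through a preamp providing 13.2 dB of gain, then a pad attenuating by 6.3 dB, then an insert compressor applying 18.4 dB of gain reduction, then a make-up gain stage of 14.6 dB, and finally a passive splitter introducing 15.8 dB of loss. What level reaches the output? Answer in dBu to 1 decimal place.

Gain stages sum in dB:
-32.5 + 13.2 − 6.3 − 18.4 + 14.6 − 15.8 = -45.2 dBu.

-45.2 dBu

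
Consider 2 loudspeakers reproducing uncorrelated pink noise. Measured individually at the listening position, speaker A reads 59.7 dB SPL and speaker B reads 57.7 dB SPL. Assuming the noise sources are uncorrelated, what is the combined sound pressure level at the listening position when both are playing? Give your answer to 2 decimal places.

Uncorrelated sources add in intensity (power), not in dB.
L_total = 10·log₁₀(10^(59.7/10) + 10^(57.7/10)) = 10·log₁₀(1522000) = 61.82 dB SPL.

61.82 dB SPL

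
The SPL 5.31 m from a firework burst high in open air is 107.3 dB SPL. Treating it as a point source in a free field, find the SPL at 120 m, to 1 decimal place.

80.2 dB SPL

Inverse-square spreading gives ΔL = −20·log₁₀(d₂/d₁).
ΔL = −20·log₁₀(120/5.31) = -27.08 dB, so L₂ = 107.3 + (-27.08) = 80.2 dB SPL.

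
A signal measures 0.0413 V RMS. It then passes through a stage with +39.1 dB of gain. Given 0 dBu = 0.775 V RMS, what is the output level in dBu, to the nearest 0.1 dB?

Input level: 20·log₁₀(0.0413/0.775) = -25.47 dBu.
Output: -25.47 + 39.1 = +13.6 dBu.

+13.6 dBu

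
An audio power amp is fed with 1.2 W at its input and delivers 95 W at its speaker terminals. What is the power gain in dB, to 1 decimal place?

Power ratio → dB uses the 10·log₁₀ form:
10·log₁₀(95/1.2) = 10·log₁₀(79.17) = 19.0 dB.

19.0 dB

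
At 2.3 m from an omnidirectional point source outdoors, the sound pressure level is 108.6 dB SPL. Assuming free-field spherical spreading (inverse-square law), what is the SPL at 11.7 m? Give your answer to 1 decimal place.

94.5 dB SPL

Free-field point source: level drops by 20·log₁₀ of the distance ratio.
ΔL = −20·log₁₀(11.7/2.3) = -14.13 dB, so L₂ = 108.6 + (-14.13) = 94.5 dB SPL.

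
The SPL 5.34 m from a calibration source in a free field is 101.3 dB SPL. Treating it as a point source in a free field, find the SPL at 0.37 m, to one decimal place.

For a point source in a free field, ΔL = −20·log₁₀(d₂/d₁).
ΔL = −20·log₁₀(0.37/5.34) = 23.19 dB, so L₂ = 101.3 + (23.19) = 124.5 dB SPL.

124.5 dB SPL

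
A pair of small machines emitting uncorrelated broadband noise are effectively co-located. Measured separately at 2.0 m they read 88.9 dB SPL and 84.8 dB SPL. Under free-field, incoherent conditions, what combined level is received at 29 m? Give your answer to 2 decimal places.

67.10 dB SPL

Combined at 2.0 m: 10·log₁₀(10^(88.9/10)+10^(84.8/10)) = 90.327 dB SPL.
Then apply −20·log₁₀(29/2.0) = -23.227 dB → 67.10 dB SPL.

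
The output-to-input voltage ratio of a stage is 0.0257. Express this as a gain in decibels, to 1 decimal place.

-31.8 dB

For a voltage ratio, dB = 20·log₁₀(V₂/V₁).
20·log₁₀(0.0257) = -31.8 dB.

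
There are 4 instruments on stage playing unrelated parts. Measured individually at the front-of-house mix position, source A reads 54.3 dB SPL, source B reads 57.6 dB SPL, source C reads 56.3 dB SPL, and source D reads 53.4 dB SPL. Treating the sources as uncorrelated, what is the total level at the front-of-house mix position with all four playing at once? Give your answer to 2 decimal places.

Add the sources as powers (linear), then convert back to dB:
L_total = 10·log₁₀(10^(54.3/10) + 10^(57.6/10) + 10^(56.3/10) + 10^(53.4/10)) = 10·log₁₀(1490000) = 61.73 dB SPL.

61.73 dB SPL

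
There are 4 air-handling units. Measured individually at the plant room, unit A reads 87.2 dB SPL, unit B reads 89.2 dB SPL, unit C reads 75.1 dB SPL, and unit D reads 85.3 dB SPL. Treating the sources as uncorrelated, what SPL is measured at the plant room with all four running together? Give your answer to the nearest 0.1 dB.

Add the sources as powers (linear), then convert back to dB:
L_total = 10·log₁₀(10^(87.2/10) + 10^(89.2/10) + 10^(75.1/10) + 10^(85.3/10)) = 10·log₁₀(1728000000) = 92.4 dB SPL.

92.4 dB SPL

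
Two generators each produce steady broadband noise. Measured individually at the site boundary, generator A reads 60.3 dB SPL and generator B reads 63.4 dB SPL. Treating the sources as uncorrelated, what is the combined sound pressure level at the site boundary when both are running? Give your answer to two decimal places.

65.13 dB SPL

Add the sources as powers (linear), then convert back to dB:
L_total = 10·log₁₀(10^(60.3/10) + 10^(63.4/10)) = 10·log₁₀(3259000) = 65.13 dB SPL.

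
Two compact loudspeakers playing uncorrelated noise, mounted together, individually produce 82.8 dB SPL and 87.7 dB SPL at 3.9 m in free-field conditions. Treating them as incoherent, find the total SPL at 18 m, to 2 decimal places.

75.63 dB SPL

Combined at 3.9 m: 10·log₁₀(10^(82.8/10)+10^(87.7/10)) = 88.918 dB SPL.
Then apply −20·log₁₀(18/3.9) = -13.284 dB → 75.63 dB SPL.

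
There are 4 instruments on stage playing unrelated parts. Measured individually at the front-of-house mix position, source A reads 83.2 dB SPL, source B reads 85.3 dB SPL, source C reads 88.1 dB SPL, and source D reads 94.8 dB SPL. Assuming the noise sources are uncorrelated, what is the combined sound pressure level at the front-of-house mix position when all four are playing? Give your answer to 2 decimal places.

Uncorrelated sources add in intensity (power), not in dB.
L_total = 10·log₁₀(10^(83.2/10) + 10^(85.3/10) + 10^(88.1/10) + 10^(94.8/10)) = 10·log₁₀(4213000000) = 96.25 dB SPL.

96.25 dB SPL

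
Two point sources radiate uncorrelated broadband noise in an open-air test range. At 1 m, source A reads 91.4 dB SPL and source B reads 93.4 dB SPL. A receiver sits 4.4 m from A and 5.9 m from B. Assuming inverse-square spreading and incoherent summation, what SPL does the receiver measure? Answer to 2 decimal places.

At the listener: L_A = 91.4 − 20·log₁₀(4.4) = 78.531 dB; L_B = 93.4 − 20·log₁₀(5.9) = 77.983 dB.
Combined: 10·log₁₀(10^(78.531/10)+10^(77.983/10)) = 81.28 dB SPL.

81.28 dB SPL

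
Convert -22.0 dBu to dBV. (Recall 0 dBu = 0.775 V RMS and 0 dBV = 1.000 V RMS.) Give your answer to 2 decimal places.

-24.21 dBV

The offset between the scales is 20·log₁₀(0.775/1.000) = −2.214 dB.
So dBV = -22.0 − 2.214 = -24.21 dBV.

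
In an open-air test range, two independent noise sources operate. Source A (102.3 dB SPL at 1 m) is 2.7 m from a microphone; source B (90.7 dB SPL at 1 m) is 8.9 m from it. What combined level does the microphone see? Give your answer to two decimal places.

93.70 dB SPL

At the listener: L_A = 102.3 − 20·log₁₀(2.7) = 93.673 dB; L_B = 90.7 − 20·log₁₀(8.9) = 71.712 dB.
Combined: 10·log₁₀(10^(93.673/10)+10^(71.712/10)) = 93.70 dB SPL.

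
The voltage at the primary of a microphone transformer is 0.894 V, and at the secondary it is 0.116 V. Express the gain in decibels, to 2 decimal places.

-17.74 dB

Voltage is an amplitude quantity, so gain = 20·log₁₀(V_out/V_in).
20·log₁₀(0.116/0.894) = 20·log₁₀(0.1298) = -17.74 dB.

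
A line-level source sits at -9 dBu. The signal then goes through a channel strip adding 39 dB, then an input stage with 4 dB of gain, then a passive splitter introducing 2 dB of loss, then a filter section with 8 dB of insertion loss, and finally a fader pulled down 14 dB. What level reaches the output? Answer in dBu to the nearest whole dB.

Cascaded gains and losses add directly in dB.
-9 + 39 + 4 − 2 − 8 − 14 = +10 dBu.

+10 dBu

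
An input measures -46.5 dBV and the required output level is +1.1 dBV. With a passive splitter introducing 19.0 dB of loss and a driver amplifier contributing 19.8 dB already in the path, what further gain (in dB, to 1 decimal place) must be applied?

46.8 dB

The required make-up gain is the shortfall in the dB sum.
G = +1.1 − (-46.5) + 19.0 − 19.8 = 46.8 dB.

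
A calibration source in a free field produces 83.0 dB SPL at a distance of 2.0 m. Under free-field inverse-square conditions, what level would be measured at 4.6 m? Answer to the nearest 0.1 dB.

75.8 dB SPL

For a point source in a free field, ΔL = −20·log₁₀(d₂/d₁).
ΔL = −20·log₁₀(4.6/2.0) = -7.23 dB, so L₂ = 83.0 + (-7.23) = 75.8 dB SPL.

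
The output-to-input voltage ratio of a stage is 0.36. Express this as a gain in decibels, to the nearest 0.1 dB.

For a voltage ratio, dB = 20·log₁₀(V₂/V₁).
20·log₁₀(0.36) = -8.9 dB.

-8.9 dB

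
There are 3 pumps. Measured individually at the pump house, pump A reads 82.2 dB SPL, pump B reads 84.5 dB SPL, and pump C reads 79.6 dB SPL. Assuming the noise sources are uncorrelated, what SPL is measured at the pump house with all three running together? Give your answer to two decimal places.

Incoherent sources sum as intensities:
L_total = 10·log₁₀(10^(82.2/10) + 10^(84.5/10) + 10^(79.6/10)) = 10·log₁₀(539000000) = 87.32 dB SPL.

87.32 dB SPL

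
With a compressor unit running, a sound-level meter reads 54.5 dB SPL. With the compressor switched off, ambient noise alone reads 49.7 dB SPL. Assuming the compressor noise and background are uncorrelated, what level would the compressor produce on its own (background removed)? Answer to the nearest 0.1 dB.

52.8 dB SPL

Remove the background by subtracting linear intensities:
L_src = 10·log₁₀(10^(54.5/10) − 10^(49.7/10)) = 10·log₁₀(188500) = 52.8 dB SPL.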